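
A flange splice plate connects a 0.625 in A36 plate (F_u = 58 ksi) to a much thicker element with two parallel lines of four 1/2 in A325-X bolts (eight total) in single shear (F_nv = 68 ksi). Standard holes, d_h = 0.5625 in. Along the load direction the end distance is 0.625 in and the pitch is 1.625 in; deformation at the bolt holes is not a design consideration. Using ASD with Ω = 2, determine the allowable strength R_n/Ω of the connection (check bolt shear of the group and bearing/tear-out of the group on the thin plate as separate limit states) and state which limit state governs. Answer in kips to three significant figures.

Bolt shear: A_b = π·0.5²/4 = 0.1963 in²; R_n = 68 × 0.1963 × 8 × 1 = 106.8 kips → 106.8 / 2 = 53.4 kips.
Bearing (1.5 l_c t F_u ≤ 3.0 d t F_u): upper limit = 3.0·0.5·0.625·58 = 54.38 kips.
  Edge l_c = 0.625 − 0.5625/2 = 0.3438 → r_n = 18.69 kips; interior l_c = 1.625 − 0.5625 = 1.062 → r_n = 54.38 kips.
  R_n,bearing = 2·18.69 + 6·54.38 = 363.6 kips → 363.6 / 2 = 182 kips.
Bolt shear governs: 53.4 kips.

53.4 kips (bolt shear governs)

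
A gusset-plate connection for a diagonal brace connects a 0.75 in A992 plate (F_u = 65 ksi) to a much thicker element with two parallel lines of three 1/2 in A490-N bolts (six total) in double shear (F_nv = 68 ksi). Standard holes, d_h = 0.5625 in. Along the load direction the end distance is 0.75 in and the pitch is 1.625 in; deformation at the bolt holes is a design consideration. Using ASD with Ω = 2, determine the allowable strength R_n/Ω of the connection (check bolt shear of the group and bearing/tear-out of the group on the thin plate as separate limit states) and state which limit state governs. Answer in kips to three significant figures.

80.1 kips (bolt shear governs)

Bolt shear: A_b = π·0.5²/4 = 0.1963 in²; R_n = 68 × 0.1963 × 6 × 2 = 160.2 kips → 160.2 / 2 = 80.1 kips.
Bearing (1.2 l_c t F_u ≤ 2.4 d t F_u): upper limit = 2.4·0.5·0.75·65 = 58.5 kips.
  Edge l_c = 0.75 − 0.5625/2 = 0.4688 → r_n = 27.42 kips; interior l_c = 1.625 − 0.5625 = 1.062 → r_n = 58.5 kips.
  R_n,bearing = 2·27.42 + 4·58.5 = 288.8 kips → 288.8 / 2 = 144 kips.
Bolt shear governs: 80.1 kips.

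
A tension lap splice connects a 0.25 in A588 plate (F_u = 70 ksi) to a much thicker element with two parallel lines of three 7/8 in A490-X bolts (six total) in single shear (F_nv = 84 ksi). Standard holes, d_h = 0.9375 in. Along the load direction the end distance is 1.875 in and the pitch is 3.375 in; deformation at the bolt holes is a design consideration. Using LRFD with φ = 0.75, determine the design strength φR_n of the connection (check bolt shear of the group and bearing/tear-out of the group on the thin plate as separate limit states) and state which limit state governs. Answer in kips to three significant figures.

Bolt shear: A_b = π·0.875²/4 = 0.6013 in²; R_n = 84 × 0.6013 × 6 × 1 = 303.1 kips → 0.75 × 303.1 = 227 kips.
Bearing (1.2 l_c t F_u ≤ 2.4 d t F_u): upper limit = 2.4·0.875·0.25·70 = 36.75 kips.
  Edge l_c = 1.875 − 0.9375/2 = 1.406 → r_n = 29.53 kips; interior l_c = 3.375 − 0.9375 = 2.438 → r_n = 36.75 kips.
  R_n,bearing = 2·29.53 + 4·36.75 = 206.1 kips → 0.75 × 206.1 = 155 kips.
Bearing governs: 155 kips.

155 kips (bearing governs)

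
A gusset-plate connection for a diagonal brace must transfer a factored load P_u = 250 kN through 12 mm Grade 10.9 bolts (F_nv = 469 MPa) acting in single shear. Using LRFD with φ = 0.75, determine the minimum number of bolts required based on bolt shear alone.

A_b = π·12²/4 = 113.1 mm².
Per-bolt design strength φR_n = 0.75 × 469 × 113.1 × 1 / 1000 = 39.78 kN.
n ≥ 250 / 39.78 = 6.284 → use 7 bolts.

7 bolts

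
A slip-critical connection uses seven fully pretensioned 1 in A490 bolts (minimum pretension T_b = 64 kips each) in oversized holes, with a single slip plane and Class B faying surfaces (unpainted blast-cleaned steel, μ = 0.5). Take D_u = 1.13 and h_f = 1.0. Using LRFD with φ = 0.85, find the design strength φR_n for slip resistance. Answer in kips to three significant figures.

R_n = μ · D_u · h_f · T_b · n_s · n_b = 0.5 × 1.13 × 1.0 × 64 × 1 × 7 = 253.1 kips.
Design strength φR_n = 0.85 × 253.1 = 215 kips.

215 kips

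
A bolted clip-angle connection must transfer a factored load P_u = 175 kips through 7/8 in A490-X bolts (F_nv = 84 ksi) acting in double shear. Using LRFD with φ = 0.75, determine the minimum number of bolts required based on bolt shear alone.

A_b = π·0.875²/4 = 0.6013 in².
Per-bolt design strength φR_n = 0.75 × 84 × 0.6013 × 2 = 75.77 kips.
n ≥ 175 / 75.77 = 2.31 → use 3 bolts.

3 bolts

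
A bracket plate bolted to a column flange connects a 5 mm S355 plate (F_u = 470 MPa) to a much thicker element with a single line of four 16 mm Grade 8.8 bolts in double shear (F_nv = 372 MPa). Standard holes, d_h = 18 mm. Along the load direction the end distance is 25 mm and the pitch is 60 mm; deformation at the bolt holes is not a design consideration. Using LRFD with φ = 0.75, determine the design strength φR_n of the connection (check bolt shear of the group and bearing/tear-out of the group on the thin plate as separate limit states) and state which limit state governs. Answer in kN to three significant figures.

Bolt shear: A_b = π·16²/4 = 201.1 mm²; R_n = 372 × 201.1 × 4 × 2 / 1000 = 598.4 kN → 0.75 × 598.4 = 449 kN.
Bearing (1.5 l_c t F_u ≤ 3.0 d t F_u): upper limit = 3.0·16·5·470 / 1000 = 112.8 kN.
  Edge l_c = 25 − 18/2 = 16 → r_n = 56.4 kN; interior l_c = 60 − 18 = 42 → r_n = 112.8 kN.
  R_n,bearing = 1·56.4 + 3·112.8 = 394.8 kN → 0.75 × 394.8 = 296 kN.
Bearing governs: 296 kN.

296 kN (bearing governs)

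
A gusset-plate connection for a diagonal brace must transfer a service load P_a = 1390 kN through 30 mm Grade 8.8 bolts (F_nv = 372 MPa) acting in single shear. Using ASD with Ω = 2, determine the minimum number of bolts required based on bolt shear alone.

11 bolts

A_b = π·30²/4 = 706.9 mm².
Per-bolt allowable strength R_n/Ω = 372 × 706.9 × 1 / 1000 / 2 = 131.5 kN.
n ≥ 1390 / 131.5 = 10.57 → use 11 bolts.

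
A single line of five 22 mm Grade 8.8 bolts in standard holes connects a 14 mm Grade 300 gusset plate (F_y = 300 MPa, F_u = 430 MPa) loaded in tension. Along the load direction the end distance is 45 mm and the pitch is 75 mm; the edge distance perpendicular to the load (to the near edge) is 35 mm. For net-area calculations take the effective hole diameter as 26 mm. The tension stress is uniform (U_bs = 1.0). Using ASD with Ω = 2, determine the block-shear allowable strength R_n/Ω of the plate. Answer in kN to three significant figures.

478 kN

Shear plane L_v = 45 + 4·75 = 345 mm; A_gv = 345 × 14 = 4830 mm².
A_nv = (345 − 4.5·26) × 14 = 3192 mm².
A_nt = (35 − 0.5·26) × 14 = 308 mm².
0.6 F_u A_nv = 823.5 kN; 0.6 F_y A_gv = 869.4 kN → shear rupture governs the shear term.
R_n = 823.5 + 1.0 × 430 × 308 / 1000 = 956 kN.
Allowable strength R_n/Ω = 956 / 2 = 478 kN.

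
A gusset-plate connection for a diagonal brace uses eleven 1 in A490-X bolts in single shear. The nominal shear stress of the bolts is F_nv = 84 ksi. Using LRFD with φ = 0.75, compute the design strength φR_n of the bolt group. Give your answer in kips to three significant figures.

A_b = π × 1² / 4 = 0.7854 in².
R_n = F_nv · A_b · n · n_s = 84 × 0.7854 × 11 × 1 = 725.7 kips.
Design strength φR_n = 0.75 × 725.7 = 544 kips.

544 kips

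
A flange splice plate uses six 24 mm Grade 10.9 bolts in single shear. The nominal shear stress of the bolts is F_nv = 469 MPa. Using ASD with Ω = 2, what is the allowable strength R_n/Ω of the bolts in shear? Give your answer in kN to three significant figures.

A_b = π × 24² / 4 = 452.4 mm².
R_n = F_nv · A_b · n · n_s = 469 × 452.4 × 6 × 1 / 1000 = 1273 kN.
Allowable strength R_n/Ω = 1273 / 2 = 637 kN.

637 kN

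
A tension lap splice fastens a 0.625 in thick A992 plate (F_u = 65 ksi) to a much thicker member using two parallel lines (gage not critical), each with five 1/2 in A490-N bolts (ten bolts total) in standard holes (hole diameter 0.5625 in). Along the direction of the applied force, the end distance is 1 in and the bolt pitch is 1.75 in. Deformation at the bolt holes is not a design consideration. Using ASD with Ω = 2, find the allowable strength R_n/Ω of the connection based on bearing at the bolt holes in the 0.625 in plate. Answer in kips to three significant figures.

Per bolt r_n = 1.5 l_c t F_u ≤ 3.0 d t F_u; upper limit = 3.0 × 0.5 × 0.625 × 65 = 60.94 kips.
Edge bolt: l_c = 1 − 0.5625/2 = 0.7188 in → 1.5 × 0.7188 × 0.625 × 65 = 43.8 → r_n = 43.8 kips.
Interior bolts: l_c = 1.75 − 0.5625 = 1.188 in → 1.5 × 1.188 × 0.625 × 65 = 72.36 → r_n = 60.94 kips.
R_n = 2 × 43.8 + 8 × 60.94 = 575.1 kips.
Allowable strength R_n/Ω = 575.1 / 2 = 288 kips.

288 kips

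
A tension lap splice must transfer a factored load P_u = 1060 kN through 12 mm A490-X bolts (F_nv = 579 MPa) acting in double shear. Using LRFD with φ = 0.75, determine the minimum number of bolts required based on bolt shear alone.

A_b = π·12²/4 = 113.1 mm².
Per-bolt design strength φR_n = 0.75 × 579 × 113.1 × 2 / 1000 = 98.23 kN.
n ≥ 1060 / 98.23 = 10.79 → use 11 bolts.

11 bolts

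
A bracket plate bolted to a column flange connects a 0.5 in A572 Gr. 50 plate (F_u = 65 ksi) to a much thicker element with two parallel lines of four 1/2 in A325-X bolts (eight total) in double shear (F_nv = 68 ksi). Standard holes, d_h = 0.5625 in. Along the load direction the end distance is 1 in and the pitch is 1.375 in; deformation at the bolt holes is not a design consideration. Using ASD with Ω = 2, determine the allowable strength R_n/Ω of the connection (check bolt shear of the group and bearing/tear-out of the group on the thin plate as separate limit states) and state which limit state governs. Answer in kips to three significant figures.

107 kips (bolt shear governs)

Bolt shear: A_b = π·0.5²/4 = 0.1963 in²; R_n = 68 × 0.1963 × 8 × 2 = 213.6 kips → 213.6 / 2 = 107 kips.
Bearing (1.5 l_c t F_u ≤ 3.0 d t F_u): upper limit = 3.0·0.5·0.5·65 = 48.75 kips.
  Edge l_c = 1 − 0.5625/2 = 0.7188 → r_n = 35.04 kips; interior l_c = 1.375 − 0.5625 = 0.8125 → r_n = 39.61 kips.
  R_n,bearing = 2·35.04 + 6·39.61 = 307.7 kips → 307.7 / 2 = 154 kips.
Bolt shear governs: 107 kips.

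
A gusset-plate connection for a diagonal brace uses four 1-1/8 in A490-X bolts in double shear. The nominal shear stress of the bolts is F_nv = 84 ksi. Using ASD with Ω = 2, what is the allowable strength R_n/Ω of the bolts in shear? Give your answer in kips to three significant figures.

334 kips

A_b = π × 1.125² / 4 = 0.994 in².
R_n = F_nv · A_b · n · n_s = 84 × 0.994 × 4 × 2 = 668 kips.
Allowable strength R_n/Ω = 668 / 2 = 334 kips.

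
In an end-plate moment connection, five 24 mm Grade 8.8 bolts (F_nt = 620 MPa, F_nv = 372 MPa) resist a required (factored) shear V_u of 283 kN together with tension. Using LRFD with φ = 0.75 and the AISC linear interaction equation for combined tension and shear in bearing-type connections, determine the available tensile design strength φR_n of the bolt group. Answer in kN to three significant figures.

A_b = π·24²/4 = 452.4 mm²; f_rv = 283 × 1000 / (5 × 452.4) = 125.1 MPa.
F'_nt = 1.3 F_nt − (F_nt / φF_nv) f_rv = 1.3·620 − (620/(0.75·372))·125.1 = 528 MPa, capped at F_nt → F'_nt = 528 MPa.
R_n = F'_nt · A_b · n = 528 × 452.4 × 5 / 1000 = 1194 kN.
Design strength φR_n = 0.75 × 1194 = 896 kN.

896 kN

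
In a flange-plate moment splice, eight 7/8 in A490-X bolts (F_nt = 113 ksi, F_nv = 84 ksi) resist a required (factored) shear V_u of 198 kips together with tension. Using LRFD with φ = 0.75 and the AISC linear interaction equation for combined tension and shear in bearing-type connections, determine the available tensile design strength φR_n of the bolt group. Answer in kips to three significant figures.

A_b = π·0.875²/4 = 0.6013 in²; f_rv = 198 / (8 × 0.6013) = 41.16 ksi.
F'_nt = 1.3 F_nt − (F_nt / φF_nv) f_rv = 1.3·113 − (113/(0.75·84))·41.16 = 73.07 ksi, capped at F_nt → F'_nt = 73.07 ksi.
R_n = F'_nt · A_b · n = 73.07 × 0.6013 × 8 = 351.5 kips.
Design strength φR_n = 0.75 × 351.5 = 264 kips.

264 kips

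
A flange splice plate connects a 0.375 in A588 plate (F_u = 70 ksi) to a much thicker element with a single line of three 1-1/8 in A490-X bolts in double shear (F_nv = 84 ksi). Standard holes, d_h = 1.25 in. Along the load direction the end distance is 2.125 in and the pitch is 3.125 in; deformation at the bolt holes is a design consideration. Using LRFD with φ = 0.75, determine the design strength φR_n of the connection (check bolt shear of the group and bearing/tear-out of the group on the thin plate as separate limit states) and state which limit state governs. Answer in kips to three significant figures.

Bolt shear: A_b = π·1.125²/4 = 0.994 in²; R_n = 84 × 0.994 × 3 × 2 = 501 kips → 0.75 × 501 = 376 kips.
Bearing (1.2 l_c t F_u ≤ 2.4 d t F_u): upper limit = 2.4·1.125·0.375·70 = 70.88 kips.
  Edge l_c = 2.125 − 1.25/2 = 1.5 → r_n = 47.25 kips; interior l_c = 3.125 − 1.25 = 1.875 → r_n = 59.06 kips.
  R_n,bearing = 1·47.25 + 2·59.06 = 165.4 kips → 0.75 × 165.4 = 124 kips.
Bearing governs: 124 kips.

124 kips (bearing governs)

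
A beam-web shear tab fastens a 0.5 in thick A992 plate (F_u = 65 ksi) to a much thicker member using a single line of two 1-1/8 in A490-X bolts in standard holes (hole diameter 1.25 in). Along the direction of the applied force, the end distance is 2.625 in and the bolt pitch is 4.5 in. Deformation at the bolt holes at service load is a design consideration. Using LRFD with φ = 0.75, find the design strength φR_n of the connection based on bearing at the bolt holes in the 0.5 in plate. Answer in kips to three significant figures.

Per bolt r_n = 1.2 l_c t F_u ≤ 2.4 d t F_u; upper limit = 2.4 × 1.125 × 0.5 × 65 = 87.75 kips.
Edge bolt: l_c = 2.625 − 1.25/2 = 2 in → 1.2 × 2 × 0.5 × 65 = 78 → r_n = 78 kips.
Interior bolts: l_c = 4.5 − 1.25 = 3.25 in → 1.2 × 3.25 × 0.5 × 65 = 126.8 → r_n = 87.75 kips.
R_n = 1 × 78 + 1 × 87.75 = 165.8 kips.
Design strength φR_n = 0.75 × 165.8 = 124 kips.

124 kips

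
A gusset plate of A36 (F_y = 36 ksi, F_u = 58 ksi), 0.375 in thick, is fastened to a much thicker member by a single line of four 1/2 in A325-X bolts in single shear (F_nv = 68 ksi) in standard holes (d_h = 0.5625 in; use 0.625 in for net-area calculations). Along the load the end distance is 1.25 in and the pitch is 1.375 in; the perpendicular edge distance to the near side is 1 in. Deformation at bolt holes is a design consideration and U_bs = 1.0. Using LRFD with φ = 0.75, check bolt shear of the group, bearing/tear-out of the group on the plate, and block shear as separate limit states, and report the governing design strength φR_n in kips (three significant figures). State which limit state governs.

40.1 kips (bolt shear governs)

Bolt shear: A_b = π·0.5²/4 = 0.1963 in²; R_n = 68 × 0.1963 × 4 × 1 = 53.41 kips → 0.75 × 53.41 = 40.1 kips.
Bearing: edge l_c = 0.9688, r_n = 25.28 kips; interior l_c = 0.8125, r_n = 21.21 kips; R_n = 25.28 + 3·21.21 = 88.9 kips → 66.7 kips.
Block shear: A_gv = 2.016, A_nv = 1.195, A_nt = 0.2578 in²; R_n = min(0.6F_uA_nv, 0.6F_yA_gv) + U_bs·F_u·A_nt = 56.55 kips → 42.4 kips.
Bolt shear governs: 40.1 kips.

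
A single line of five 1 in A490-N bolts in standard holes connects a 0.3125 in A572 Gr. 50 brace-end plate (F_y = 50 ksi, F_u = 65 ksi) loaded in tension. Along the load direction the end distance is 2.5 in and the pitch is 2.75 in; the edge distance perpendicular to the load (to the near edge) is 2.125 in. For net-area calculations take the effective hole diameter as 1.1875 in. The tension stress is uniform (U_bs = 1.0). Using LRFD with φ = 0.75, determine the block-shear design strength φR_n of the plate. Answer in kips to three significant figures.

Shear plane L_v = 2.5 + 4·2.75 = 13.5 in; A_gv = 13.5 × 0.3125 = 4.219 in².
A_nv = (13.5 − 4.5·1.1875) × 0.3125 = 2.549 in².
A_nt = (2.125 − 0.5·1.1875) × 0.3125 = 0.4785 in².
0.6 F_u A_nv = 99.4 kips; 0.6 F_y A_gv = 126.6 kips → shear rupture governs the shear term.
R_n = 99.4 + 1.0 × 65 × 0.4785 = 130.5 kips.
Design strength φR_n = 0.75 × 130.5 = 97.9 kips.

97.9 kips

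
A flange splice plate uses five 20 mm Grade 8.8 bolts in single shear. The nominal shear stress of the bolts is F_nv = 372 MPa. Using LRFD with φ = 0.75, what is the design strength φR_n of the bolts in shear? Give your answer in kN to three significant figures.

438 kN

A_b = π × 20² / 4 = 314.2 mm².
R_n = F_nv · A_b · n · n_s = 372 × 314.2 × 5 × 1 / 1000 = 584.3 kN.
Design strength φR_n = 0.75 × 584.3 = 438 kN.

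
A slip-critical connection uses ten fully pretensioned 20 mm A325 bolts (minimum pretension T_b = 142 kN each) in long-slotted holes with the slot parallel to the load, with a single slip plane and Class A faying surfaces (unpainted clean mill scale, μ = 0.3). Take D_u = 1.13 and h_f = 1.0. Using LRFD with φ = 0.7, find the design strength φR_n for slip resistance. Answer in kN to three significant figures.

337 kN

R_n = μ · D_u · h_f · T_b · n_s · n_b = 0.3 × 1.13 × 1.0 × 142 × 1 × 10 = 481.4 kN.
Design strength φR_n = 0.7 × 481.4 = 337 kN.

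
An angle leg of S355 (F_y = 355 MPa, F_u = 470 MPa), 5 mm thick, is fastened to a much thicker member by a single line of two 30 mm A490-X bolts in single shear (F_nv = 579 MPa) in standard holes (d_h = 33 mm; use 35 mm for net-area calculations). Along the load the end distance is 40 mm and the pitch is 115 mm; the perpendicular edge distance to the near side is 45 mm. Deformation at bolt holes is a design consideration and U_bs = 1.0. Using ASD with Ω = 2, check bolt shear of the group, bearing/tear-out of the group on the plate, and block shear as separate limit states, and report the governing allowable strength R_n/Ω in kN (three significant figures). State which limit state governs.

105 kN (block shear governs)

Bolt shear: A_b = π·30²/4 = 706.9 mm²; R_n = 579 × 706.9 × 2 × 1 / 1000 = 818.5 kN → 818.5 / 2 = 409 kN.
Bearing: edge l_c = 23.5, r_n = 66.27 kN; interior l_c = 82, r_n = 169.2 kN; R_n = 66.27 + 1·169.2 = 235.5 kN → 118 kN.
Block shear: A_gv = 775, A_nv = 512.5, A_nt = 137.5 mm²; R_n = min(0.6F_uA_nv, 0.6F_yA_gv) + U_bs·F_u·A_nt = 209.2 kN → 105 kN.
Block shear governs: 105 kN.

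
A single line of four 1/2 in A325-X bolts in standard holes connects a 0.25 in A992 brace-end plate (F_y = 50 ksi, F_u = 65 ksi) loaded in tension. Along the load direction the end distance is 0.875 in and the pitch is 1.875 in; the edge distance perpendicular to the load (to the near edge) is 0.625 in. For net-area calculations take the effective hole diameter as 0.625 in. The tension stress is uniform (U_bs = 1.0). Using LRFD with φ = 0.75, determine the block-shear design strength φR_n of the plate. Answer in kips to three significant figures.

35.3 kips

Shear plane L_v = 0.875 + 3·1.875 = 6.5 in; A_gv = 6.5 × 0.25 = 1.625 in².
A_nv = (6.5 − 3.5·0.625) × 0.25 = 1.078 in².
A_nt = (0.625 − 0.5·0.625) × 0.25 = 0.07812 in².
0.6 F_u A_nv = 42.05 kips; 0.6 F_y A_gv = 48.75 kips → shear rupture governs the shear term.
R_n = 42.05 + 1.0 × 65 × 0.07812 = 47.12 kips.
Design strength φR_n = 0.75 × 47.12 = 35.3 kips.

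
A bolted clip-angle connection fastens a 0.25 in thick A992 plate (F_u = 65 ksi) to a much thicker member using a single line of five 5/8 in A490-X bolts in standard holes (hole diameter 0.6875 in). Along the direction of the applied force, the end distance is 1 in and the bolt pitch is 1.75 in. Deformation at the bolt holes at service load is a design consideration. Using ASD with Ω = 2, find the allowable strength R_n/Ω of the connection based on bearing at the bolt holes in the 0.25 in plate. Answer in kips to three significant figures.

Per bolt r_n = 1.2 l_c t F_u ≤ 2.4 d t F_u; upper limit = 2.4 × 0.625 × 0.25 × 65 = 24.38 kips.
Edge bolt: l_c = 1 − 0.6875/2 = 0.6562 in → 1.2 × 0.6562 × 0.25 × 65 = 12.8 → r_n = 12.8 kips.
Interior bolts: l_c = 1.75 − 0.6875 = 1.062 in → 1.2 × 1.062 × 0.25 × 65 = 20.72 → r_n = 20.72 kips.
R_n = 1 × 12.8 + 4 × 20.72 = 95.67 kips.
Allowable strength R_n/Ω = 95.67 / 2 = 47.8 kips.

47.8 kips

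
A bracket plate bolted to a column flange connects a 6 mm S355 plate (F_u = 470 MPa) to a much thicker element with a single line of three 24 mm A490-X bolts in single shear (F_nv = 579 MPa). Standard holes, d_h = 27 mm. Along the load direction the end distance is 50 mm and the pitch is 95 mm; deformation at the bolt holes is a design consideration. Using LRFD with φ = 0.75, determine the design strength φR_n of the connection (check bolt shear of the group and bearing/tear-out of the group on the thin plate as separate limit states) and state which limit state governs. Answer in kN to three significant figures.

Bolt shear: A_b = π·24²/4 = 452.4 mm²; R_n = 579 × 452.4 × 3 × 1 / 1000 = 785.8 kN → 0.75 × 785.8 = 589 kN.
Bearing (1.2 l_c t F_u ≤ 2.4 d t F_u): upper limit = 2.4·24·6·470 / 1000 = 162.4 kN.
  Edge l_c = 50 − 27/2 = 36.5 → r_n = 123.5 kN; interior l_c = 95 − 27 = 68 → r_n = 162.4 kN.
  R_n,bearing = 1·123.5 + 2·162.4 = 448.4 kN → 0.75 × 448.4 = 336 kN.
Bearing governs: 336 kN.

336 kN (bearing governs)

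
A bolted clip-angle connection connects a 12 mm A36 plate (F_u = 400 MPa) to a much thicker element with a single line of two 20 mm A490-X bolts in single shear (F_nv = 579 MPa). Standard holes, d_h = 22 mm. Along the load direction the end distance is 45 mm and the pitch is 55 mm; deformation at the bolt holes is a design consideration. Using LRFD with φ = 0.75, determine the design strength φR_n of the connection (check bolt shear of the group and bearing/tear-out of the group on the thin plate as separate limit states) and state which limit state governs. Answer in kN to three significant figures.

Bolt shear: A_b = π·20²/4 = 314.2 mm²; R_n = 579 × 314.2 × 2 × 1 / 1000 = 363.8 kN → 0.75 × 363.8 = 273 kN.
Bearing (1.2 l_c t F_u ≤ 2.4 d t F_u): upper limit = 2.4·20·12·400 / 1000 = 230.4 kN.
  Edge l_c = 45 − 22/2 = 34 → r_n = 195.8 kN; interior l_c = 55 − 22 = 33 → r_n = 190.1 kN.
  R_n,bearing = 1·195.8 + 1·190.1 = 385.9 kN → 0.75 × 385.9 = 289 kN.
Bolt shear governs: 273 kN.

273 kN (bolt shear governs)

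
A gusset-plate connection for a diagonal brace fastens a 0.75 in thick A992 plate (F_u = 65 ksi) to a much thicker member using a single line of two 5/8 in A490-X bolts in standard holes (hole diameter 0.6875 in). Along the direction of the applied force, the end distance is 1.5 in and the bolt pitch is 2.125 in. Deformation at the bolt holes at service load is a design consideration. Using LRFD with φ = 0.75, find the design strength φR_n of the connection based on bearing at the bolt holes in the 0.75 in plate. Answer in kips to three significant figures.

Per bolt r_n = 1.2 l_c t F_u ≤ 2.4 d t F_u; upper limit = 2.4 × 0.625 × 0.75 × 65 = 73.12 kips.
Edge bolt: l_c = 1.5 − 0.6875/2 = 1.156 in → 1.2 × 1.156 × 0.75 × 65 = 67.64 → r_n = 67.64 kips.
Interior bolts: l_c = 2.125 − 0.6875 = 1.438 in → 1.2 × 1.438 × 0.75 × 65 = 84.09 → r_n = 73.12 kips.
R_n = 1 × 67.64 + 1 × 73.12 = 140.8 kips.
Design strength φR_n = 0.75 × 140.8 = 106 kips.

106 kips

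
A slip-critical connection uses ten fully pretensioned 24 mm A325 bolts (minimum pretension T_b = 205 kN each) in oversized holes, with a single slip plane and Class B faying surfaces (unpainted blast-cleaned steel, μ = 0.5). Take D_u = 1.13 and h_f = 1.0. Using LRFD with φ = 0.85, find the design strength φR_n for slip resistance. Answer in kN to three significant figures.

985 kN

R_n = μ · D_u · h_f · T_b · n_s · n_b = 0.5 × 1.13 × 1.0 × 205 × 1 × 10 = 1158 kN.
Design strength φR_n = 0.85 × 1158 = 985 kN.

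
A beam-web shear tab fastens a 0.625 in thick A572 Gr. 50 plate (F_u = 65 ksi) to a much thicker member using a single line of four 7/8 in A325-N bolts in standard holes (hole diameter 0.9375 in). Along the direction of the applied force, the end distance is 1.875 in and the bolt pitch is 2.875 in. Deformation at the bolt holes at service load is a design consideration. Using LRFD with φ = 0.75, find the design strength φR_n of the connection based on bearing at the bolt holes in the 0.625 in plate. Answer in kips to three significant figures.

243 kips

Per bolt r_n = 1.2 l_c t F_u ≤ 2.4 d t F_u; upper limit = 2.4 × 0.875 × 0.625 × 65 = 85.31 kips.
Edge bolt: l_c = 1.875 − 0.9375/2 = 1.406 in → 1.2 × 1.406 × 0.625 × 65 = 68.55 → r_n = 68.55 kips.
Interior bolts: l_c = 2.875 − 0.9375 = 1.938 in → 1.2 × 1.938 × 0.625 × 65 = 94.45 → r_n = 85.31 kips.
R_n = 1 × 68.55 + 3 × 85.31 = 324.5 kips.
Design strength φR_n = 0.75 × 324.5 = 243 kips.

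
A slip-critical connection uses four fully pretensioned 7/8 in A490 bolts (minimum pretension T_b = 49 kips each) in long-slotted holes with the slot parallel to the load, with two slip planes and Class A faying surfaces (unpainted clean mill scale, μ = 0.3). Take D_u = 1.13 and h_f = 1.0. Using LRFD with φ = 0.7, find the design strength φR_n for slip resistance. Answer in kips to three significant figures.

R_n = μ · D_u · h_f · T_b · n_s · n_b = 0.3 × 1.13 × 1.0 × 49 × 2 × 4 = 132.9 kips.
Design strength φR_n = 0.7 × 132.9 = 93 kips.

93 kips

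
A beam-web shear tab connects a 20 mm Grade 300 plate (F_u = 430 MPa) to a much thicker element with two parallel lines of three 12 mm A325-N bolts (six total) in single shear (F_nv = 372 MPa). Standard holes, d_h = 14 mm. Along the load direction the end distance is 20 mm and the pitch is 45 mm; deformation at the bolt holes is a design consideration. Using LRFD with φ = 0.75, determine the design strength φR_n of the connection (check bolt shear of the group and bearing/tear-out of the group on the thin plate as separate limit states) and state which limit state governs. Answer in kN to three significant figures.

189 kN (bolt shear governs)

Bolt shear: A_b = π·12²/4 = 113.1 mm²; R_n = 372 × 113.1 × 6 × 1 / 1000 = 252.4 kN → 0.75 × 252.4 = 189 kN.
Bearing (1.2 l_c t F_u ≤ 2.4 d t F_u): upper limit = 2.4·12·20·430 / 1000 = 247.7 kN.
  Edge l_c = 20 − 14/2 = 13 → r_n = 134.2 kN; interior l_c = 45 − 14 = 31 → r_n = 247.7 kN.
  R_n,bearing = 2·134.2 + 4·247.7 = 1259 kN → 0.75 × 1259 = 944 kN.
Bolt shear governs: 189 kN.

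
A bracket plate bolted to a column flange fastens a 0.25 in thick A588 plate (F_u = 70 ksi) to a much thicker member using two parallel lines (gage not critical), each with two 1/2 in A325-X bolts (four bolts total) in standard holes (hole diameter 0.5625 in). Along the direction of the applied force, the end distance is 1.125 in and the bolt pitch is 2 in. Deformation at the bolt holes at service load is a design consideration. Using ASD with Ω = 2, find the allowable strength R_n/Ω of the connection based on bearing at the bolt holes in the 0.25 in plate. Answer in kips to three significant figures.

38.7 kips

Per bolt r_n = 1.2 l_c t F_u ≤ 2.4 d t F_u; upper limit = 2.4 × 0.5 × 0.25 × 70 = 21 kips.
Edge bolt: l_c = 1.125 − 0.5625/2 = 0.8438 in → 1.2 × 0.8438 × 0.25 × 70 = 17.72 → r_n = 17.72 kips.
Interior bolts: l_c = 2 − 0.5625 = 1.438 in → 1.2 × 1.438 × 0.25 × 70 = 30.19 → r_n = 21 kips.
R_n = 2 × 17.72 + 2 × 21 = 77.44 kips.
Allowable strength R_n/Ω = 77.44 / 2 = 38.7 kips.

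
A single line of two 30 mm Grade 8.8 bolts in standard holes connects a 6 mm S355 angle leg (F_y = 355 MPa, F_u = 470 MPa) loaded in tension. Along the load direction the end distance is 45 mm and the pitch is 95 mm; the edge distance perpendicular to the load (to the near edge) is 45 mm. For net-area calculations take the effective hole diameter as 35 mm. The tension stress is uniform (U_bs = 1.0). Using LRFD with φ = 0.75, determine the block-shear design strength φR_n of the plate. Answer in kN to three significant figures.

169 kN

Shear plane L_v = 45 + 1·95 = 140 mm; A_gv = 140 × 6 = 840 mm².
A_nv = (140 − 1.5·35) × 6 = 525 mm².
A_nt = (45 − 0.5·35) × 6 = 165 mm².
0.6 F_u A_nv = 148.1 kN; 0.6 F_y A_gv = 178.9 kN → shear rupture governs the shear term.
R_n = 148.1 + 1.0 × 470 × 165 / 1000 = 225.6 kN.
Design strength φR_n = 0.75 × 225.6 = 169 kN.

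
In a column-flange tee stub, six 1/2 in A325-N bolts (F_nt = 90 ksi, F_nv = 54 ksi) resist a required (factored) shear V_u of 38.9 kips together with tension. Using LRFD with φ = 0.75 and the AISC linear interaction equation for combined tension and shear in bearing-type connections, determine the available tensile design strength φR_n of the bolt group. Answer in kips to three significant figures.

38.5 kips

A_b = π·0.5²/4 = 0.1963 in²; f_rv = 38.9 / (6 × 0.1963) = 33.02 ksi.
F'_nt = 1.3 F_nt − (F_nt / φF_nv) f_rv = 1.3·90 − (90/(0.75·54))·33.02 = 43.62 ksi, capped at F_nt → F'_nt = 43.62 ksi.
R_n = F'_nt · A_b · n = 43.62 × 0.1963 × 6 = 51.39 kips.
Design strength φR_n = 0.75 × 51.39 = 38.5 kips.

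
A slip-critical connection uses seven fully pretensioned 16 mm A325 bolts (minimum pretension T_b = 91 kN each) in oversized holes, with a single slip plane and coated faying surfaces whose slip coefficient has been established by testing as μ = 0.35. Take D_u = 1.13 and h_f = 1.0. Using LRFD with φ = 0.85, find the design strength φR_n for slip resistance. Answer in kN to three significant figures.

R_n = μ · D_u · h_f · T_b · n_s · n_b = 0.35 × 1.13 × 1.0 × 91 × 1 × 7 = 251.9 kN.
Design strength φR_n = 0.85 × 251.9 = 214 kN.

214 kN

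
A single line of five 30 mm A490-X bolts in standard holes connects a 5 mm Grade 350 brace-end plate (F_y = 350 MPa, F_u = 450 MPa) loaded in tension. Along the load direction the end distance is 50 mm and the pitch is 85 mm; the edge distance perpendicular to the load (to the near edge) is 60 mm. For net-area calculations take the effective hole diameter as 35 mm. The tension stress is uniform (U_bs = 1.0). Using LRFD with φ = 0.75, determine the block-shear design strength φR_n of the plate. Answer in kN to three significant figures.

Shear plane L_v = 50 + 4·85 = 390 mm; A_gv = 390 × 5 = 1950 mm².
A_nv = (390 − 4.5·35) × 5 = 1162 mm².
A_nt = (60 − 0.5·35) × 5 = 212.5 mm².
0.6 F_u A_nv = 313.9 kN; 0.6 F_y A_gv = 409.5 kN → shear rupture governs the shear term.
R_n = 313.9 + 1.0 × 450 × 212.5 / 1000 = 409.5 kN.
Design strength φR_n = 0.75 × 409.5 = 307 kN.

307 kN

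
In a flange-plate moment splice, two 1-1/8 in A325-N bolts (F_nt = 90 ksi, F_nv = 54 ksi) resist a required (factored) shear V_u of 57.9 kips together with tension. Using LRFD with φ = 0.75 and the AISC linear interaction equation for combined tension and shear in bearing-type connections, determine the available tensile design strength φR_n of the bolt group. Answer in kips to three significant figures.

A_b = π·1.125²/4 = 0.994 in²; f_rv = 57.9 / (2 × 0.994) = 29.12 ksi.
F'_nt = 1.3 F_nt − (F_nt / φF_nv) f_rv = 1.3·90 − (90/(0.75·54))·29.12 = 52.28 ksi, capped at F_nt → F'_nt = 52.28 ksi.
R_n = F'_nt · A_b · n = 52.28 × 0.994 × 2 = 103.9 kips.
Design strength φR_n = 0.75 × 103.9 = 78 kips.

78 kips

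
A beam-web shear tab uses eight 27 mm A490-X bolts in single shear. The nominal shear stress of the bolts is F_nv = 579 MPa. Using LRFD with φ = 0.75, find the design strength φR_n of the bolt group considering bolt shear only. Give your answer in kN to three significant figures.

A_b = π × 27² / 4 = 572.6 mm².
R_n = F_nv · A_b · n · n_s = 579 × 572.6 × 8 × 1 / 1000 = 2652 kN.
Design strength φR_n = 0.75 × 2652 = 1990 kN.

1990 kN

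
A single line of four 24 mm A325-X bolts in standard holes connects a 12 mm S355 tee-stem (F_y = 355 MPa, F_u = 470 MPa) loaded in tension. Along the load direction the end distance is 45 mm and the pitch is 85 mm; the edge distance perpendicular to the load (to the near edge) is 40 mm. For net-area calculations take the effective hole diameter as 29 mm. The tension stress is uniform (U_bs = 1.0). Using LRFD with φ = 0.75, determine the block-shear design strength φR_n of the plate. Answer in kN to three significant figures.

612 kN

Shear plane L_v = 45 + 3·85 = 300 mm; A_gv = 300 × 12 = 3600 mm².
A_nv = (300 − 3.5·29) × 12 = 2382 mm².
A_nt = (40 − 0.5·29) × 12 = 306 mm².
0.6 F_u A_nv = 671.7 kN; 0.6 F_y A_gv = 766.8 kN → shear rupture governs the shear term.
R_n = 671.7 + 1.0 × 470 × 306 / 1000 = 815.5 kN.
Design strength φR_n = 0.75 × 815.5 = 612 kN.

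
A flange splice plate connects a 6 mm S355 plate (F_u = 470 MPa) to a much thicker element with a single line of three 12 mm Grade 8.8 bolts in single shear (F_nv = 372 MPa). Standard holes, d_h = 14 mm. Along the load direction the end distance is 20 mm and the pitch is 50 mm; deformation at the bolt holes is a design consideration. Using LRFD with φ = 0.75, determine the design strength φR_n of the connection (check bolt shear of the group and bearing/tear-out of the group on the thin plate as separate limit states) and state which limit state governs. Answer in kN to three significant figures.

Bolt shear: A_b = π·12²/4 = 113.1 mm²; R_n = 372 × 113.1 × 3 × 1 / 1000 = 126.2 kN → 0.75 × 126.2 = 94.7 kN.
Bearing (1.2 l_c t F_u ≤ 2.4 d t F_u): upper limit = 2.4·12·6·470 / 1000 = 81.22 kN.
  Edge l_c = 20 − 14/2 = 13 → r_n = 43.99 kN; interior l_c = 50 − 14 = 36 → r_n = 81.22 kN.
  R_n,bearing = 1·43.99 + 2·81.22 = 206.4 kN → 0.75 × 206.4 = 155 kN.
Bolt shear governs: 94.7 kN.

94.7 kN (bolt shear governs)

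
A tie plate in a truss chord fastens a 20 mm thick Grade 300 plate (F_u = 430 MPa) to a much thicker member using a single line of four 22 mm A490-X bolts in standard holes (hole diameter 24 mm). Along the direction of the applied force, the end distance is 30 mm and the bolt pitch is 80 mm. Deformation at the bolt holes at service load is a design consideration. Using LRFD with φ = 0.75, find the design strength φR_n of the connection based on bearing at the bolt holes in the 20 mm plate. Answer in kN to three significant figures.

1160 kN

Per bolt r_n = 1.2 l_c t F_u ≤ 2.4 d t F_u; upper limit = 2.4 × 22 × 20 × 430 / 1000 = 454.1 kN.
Edge bolt: l_c = 30 − 24/2 = 18 mm → 1.2 × 18 × 20 × 430 / 1000 = 185.8 → r_n = 185.8 kN.
Interior bolts: l_c = 80 − 24 = 56 mm → 1.2 × 56 × 20 × 430 / 1000 = 577.9 → r_n = 454.1 kN.
R_n = 1 × 185.8 + 3 × 454.1 = 1548 kN.
Design strength φR_n = 0.75 × 1548 = 1160 kN.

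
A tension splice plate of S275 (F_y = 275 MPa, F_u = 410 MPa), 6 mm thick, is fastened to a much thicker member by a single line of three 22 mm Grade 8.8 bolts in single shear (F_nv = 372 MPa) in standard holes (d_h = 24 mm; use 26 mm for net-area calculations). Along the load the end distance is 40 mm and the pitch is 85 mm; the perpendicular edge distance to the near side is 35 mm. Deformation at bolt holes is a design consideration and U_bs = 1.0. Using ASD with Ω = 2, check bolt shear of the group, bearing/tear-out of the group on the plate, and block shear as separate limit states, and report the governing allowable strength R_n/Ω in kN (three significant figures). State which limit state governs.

131 kN (block shear governs)

Bolt shear: A_b = π·22²/4 = 380.1 mm²; R_n = 372 × 380.1 × 3 × 1 / 1000 = 424.2 kN → 424.2 / 2 = 212 kN.
Bearing: edge l_c = 28, r_n = 82.66 kN; interior l_c = 61, r_n = 129.9 kN; R_n = 82.66 + 2·129.9 = 342.4 kN → 171 kN.
Block shear: A_gv = 1260, A_nv = 870, A_nt = 132 mm²; R_n = min(0.6F_uA_nv, 0.6F_yA_gv) + U_bs·F_u·A_nt = 262 kN → 131 kN.
Block shear governs: 131 kN.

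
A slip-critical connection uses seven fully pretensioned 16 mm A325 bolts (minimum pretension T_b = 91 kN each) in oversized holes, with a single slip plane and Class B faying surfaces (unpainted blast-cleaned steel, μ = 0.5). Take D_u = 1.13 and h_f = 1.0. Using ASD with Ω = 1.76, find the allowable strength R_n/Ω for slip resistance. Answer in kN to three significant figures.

R_n = μ · D_u · h_f · T_b · n_s · n_b = 0.5 × 1.13 × 1.0 × 91 × 1 × 7 = 359.9 kN.
Allowable strength R_n/Ω = 359.9 / 1.76 = 204 kN.

204 kN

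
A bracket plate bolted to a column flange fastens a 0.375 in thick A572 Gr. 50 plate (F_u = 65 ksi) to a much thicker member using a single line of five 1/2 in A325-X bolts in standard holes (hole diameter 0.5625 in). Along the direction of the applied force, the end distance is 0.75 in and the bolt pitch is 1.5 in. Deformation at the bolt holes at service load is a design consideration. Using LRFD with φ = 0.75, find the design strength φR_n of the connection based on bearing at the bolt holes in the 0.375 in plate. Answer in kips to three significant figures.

92.5 kips

Per bolt r_n = 1.2 l_c t F_u ≤ 2.4 d t F_u; upper limit = 2.4 × 0.5 × 0.375 × 65 = 29.25 kips.
Edge bolt: l_c = 0.75 − 0.5625/2 = 0.4688 in → 1.2 × 0.4688 × 0.375 × 65 = 13.71 → r_n = 13.71 kips.
Interior bolts: l_c = 1.5 − 0.5625 = 0.9375 in → 1.2 × 0.9375 × 0.375 × 65 = 27.42 → r_n = 27.42 kips.
R_n = 1 × 13.71 + 4 × 27.42 = 123.4 kips.
Design strength φR_n = 0.75 × 123.4 = 92.5 kips.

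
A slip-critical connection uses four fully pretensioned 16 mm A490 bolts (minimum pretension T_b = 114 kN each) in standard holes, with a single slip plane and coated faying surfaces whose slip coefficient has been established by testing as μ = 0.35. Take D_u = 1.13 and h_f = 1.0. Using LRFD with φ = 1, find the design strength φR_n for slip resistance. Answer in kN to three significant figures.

180 kN

R_n = μ · D_u · h_f · T_b · n_s · n_b = 0.35 × 1.13 × 1.0 × 114 × 1 × 4 = 180.3 kN.
Design strength φR_n = 1 × 180.3 = 180 kN.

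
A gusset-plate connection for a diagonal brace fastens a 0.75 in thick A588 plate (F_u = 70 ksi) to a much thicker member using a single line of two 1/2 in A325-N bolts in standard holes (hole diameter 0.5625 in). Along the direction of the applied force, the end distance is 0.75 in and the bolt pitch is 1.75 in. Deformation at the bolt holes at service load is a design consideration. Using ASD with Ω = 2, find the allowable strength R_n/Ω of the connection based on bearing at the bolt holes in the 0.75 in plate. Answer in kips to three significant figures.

Per bolt r_n = 1.2 l_c t F_u ≤ 2.4 d t F_u; upper limit = 2.4 × 0.5 × 0.75 × 70 = 63 kips.
Edge bolt: l_c = 0.75 − 0.5625/2 = 0.4688 in → 1.2 × 0.4688 × 0.75 × 70 = 29.53 → r_n = 29.53 kips.
Interior bolts: l_c = 1.75 − 0.5625 = 1.188 in → 1.2 × 1.188 × 0.75 × 70 = 74.81 → r_n = 63 kips.
R_n = 1 × 29.53 + 1 × 63 = 92.53 kips.
Allowable strength R_n/Ω = 92.53 / 2 = 46.3 kips.

46.3 kips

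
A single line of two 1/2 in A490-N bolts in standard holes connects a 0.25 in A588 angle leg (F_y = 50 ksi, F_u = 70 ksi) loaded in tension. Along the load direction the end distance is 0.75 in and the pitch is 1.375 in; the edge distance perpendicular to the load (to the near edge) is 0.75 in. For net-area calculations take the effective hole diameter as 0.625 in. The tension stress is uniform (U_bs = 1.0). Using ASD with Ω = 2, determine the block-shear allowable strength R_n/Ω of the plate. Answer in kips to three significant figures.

10.1 kips

Shear plane L_v = 0.75 + 1·1.375 = 2.125 in; A_gv = 2.125 × 0.25 = 0.5312 in².
A_nv = (2.125 − 1.5·0.625) × 0.25 = 0.2969 in².
A_nt = (0.75 − 0.5·0.625) × 0.25 = 0.1094 in².
0.6 F_u A_nv = 12.47 kips; 0.6 F_y A_gv = 15.94 kips → shear rupture governs the shear term.
R_n = 12.47 + 1.0 × 70 × 0.1094 = 20.12 kips.
Allowable strength R_n/Ω = 20.12 / 2 = 10.1 kips.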